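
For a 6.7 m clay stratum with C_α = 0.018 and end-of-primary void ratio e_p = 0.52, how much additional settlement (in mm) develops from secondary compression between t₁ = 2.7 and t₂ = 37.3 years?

Secondary compression: S_s = C_α·H/(1+e_p)·log₁₀(t₂/t₁)
S_s = 0.018×6.7/(1+0.52)×log₁₀(37.3/2.7)
    = 0.07934 × 1.14 = 0.09048 m

S_s ≈ 90.5 mm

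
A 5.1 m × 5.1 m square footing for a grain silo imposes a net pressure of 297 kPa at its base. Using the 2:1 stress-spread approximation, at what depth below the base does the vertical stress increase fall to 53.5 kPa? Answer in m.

2:1 spreading — at depth z the loaded area has grown by z in each plan dimension:
qB²/(B+z)² = Δσ_z ⇒ z = B(√(q/Δσ_z) − 1) = 5.1×(√(297/53.5) − 1) = 6.916 m

z ≈ 6.92 m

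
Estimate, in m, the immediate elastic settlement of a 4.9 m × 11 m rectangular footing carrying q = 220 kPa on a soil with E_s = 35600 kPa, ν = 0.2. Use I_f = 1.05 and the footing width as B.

Immediate (elastic) settlement: S_e = q·B·(1−ν²)/E_s · I_f.
S_e = 220 × 4.9 × (1 − 0.2²) / 35600 × 1.05
    = 220 × 4.9 × 0.96 / 35600 × 1.05
    = 0.03052 m

S_e ≈ 0.0305 m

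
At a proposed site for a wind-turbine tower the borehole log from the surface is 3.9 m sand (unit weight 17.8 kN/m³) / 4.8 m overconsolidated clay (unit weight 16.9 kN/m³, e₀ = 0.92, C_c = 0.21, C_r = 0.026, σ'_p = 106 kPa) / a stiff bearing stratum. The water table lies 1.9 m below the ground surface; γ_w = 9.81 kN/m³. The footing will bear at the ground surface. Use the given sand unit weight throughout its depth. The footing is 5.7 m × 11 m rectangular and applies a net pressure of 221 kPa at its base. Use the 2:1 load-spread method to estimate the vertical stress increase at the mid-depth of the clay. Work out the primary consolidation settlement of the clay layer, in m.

S_c ≈ 0.0657 m

Mid-depth of clay below the ground surface: z = 3.9 + 4.8/2 = 6.3 m.
Total vertical stress at mid-clay: σ_v = 17.8×3.9 + 16.9×2.4 = 109.98 kPa.
Pore pressure: u = 9.81×(6.3 − 1.9) = 43.164 kPa.
Initial effective stress: σ'_0 = σ_v − u = 109.98 − 43.164 = 66.816 kPa.
Stress increase at mid-clay by the 2:1 spreading method:
Δσ = qBL/((B+z)(L+z)) = 221×5.7×11/((5.7+6.3)(11+6.3)) = 66.747 kPa
Final effective stress: σ'_f = 66.816 + 66.747 = 133.56 kPa.
σ'_f = 133.56 > σ'_p = 106 kPa, so the stress path crosses the preconsolidation pressure — recompression up to σ'_p, then virgin compression beyond:
S_c = H/(1+e₀)·[C_r·log₁₀(σ'_p/σ'_0) + C_c·log₁₀(σ'_f/σ'_p)]
    = 4.8/1.92 × [0.026×log₁₀(106/66.816) + 0.21×log₁₀(133.56/106)]
    = 2.5 × [0.0052111 + 0.021078] = 0.06572 m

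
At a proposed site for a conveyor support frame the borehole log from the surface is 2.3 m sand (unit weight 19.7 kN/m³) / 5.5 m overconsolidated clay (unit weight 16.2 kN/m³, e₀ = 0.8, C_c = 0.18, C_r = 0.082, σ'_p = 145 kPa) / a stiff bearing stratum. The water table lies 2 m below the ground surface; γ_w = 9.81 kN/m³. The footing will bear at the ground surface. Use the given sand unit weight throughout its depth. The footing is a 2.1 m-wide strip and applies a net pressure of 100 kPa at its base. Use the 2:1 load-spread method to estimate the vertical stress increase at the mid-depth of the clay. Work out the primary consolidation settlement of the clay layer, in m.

S_c ≈ 0.0434 m

Mid-depth of clay below the ground surface: z = 2.3 + 5.5/2 = 5.05 m.
Total vertical stress at mid-clay: σ_v = 19.7×2.3 + 16.2×2.75 = 89.86 kPa.
Pore pressure: u = 9.81×(5.05 − 2) = 29.921 kPa.
Initial effective stress: σ'_0 = σ_v − u = 89.86 − 29.921 = 59.939 kPa.
Stress increase at mid-clay by the 2:1 spreading method:
Δσ = qB/(B+z) = 100×2.1/(2.1+5.05) = 29.371 kPa
Final effective stress: σ'_f = 59.939 + 29.371 = 89.31 kPa.
σ'_f = 89.31 ≤ σ'_p = 145 kPa, so the clay remains overconsolidated and only the recompression index applies:
S_c = C_r·H/(1+e₀)·log₁₀(σ'_f/σ'_0) = 0.082×5.5/1.8×log₁₀(89.31/59.939)
    = 0.25056 × 0.17319 = 0.04339 m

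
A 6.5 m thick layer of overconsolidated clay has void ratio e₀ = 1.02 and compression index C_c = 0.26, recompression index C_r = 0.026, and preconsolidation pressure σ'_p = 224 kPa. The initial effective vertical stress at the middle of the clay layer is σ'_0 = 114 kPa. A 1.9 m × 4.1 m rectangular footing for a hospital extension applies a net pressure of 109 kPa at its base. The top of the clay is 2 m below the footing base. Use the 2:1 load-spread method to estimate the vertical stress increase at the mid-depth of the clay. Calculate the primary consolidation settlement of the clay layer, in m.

Mid-depth of clay below the footing base: z = 2 + 6.5/2 = 5.25 m.
Stress increase at mid-clay by the 2:1 spreading method:
Δσ = qBL/((B+z)(L+z)) = 109×1.9×4.1/((1.9+5.25)(4.1+5.25)) = 12.701 kPa
Final effective stress: σ'_f = 114 + 12.701 = 126.7 kPa.
σ'_f = 126.7 ≤ σ'_p = 224 kPa, so the clay remains overconsolidated and only the recompression index applies:
S_c = C_r·H/(1+e₀)·log₁₀(σ'_f/σ'_0) = 0.026×6.5/2.02×log₁₀(126.7/114)
    = 0.083663 × 0.045872 = 0.003838 m

S_c ≈ 0.00384 m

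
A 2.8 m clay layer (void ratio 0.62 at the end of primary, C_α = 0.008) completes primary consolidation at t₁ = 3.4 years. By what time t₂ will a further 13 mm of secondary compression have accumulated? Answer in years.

t₂ ≈ 29.6 years

S_s = C_α·H/(1+e_p)·log₁₀(t₂/t₁) ⇒ log₁₀(t₂/t₁) = S_s·(1+e_p)/(C_α·H).
log₁₀(t₂/t₁) = 0.013 × (1+0.62) / (0.008×2.8) = 0.9402
t₂ = t₁ × 10^0.9402 = 3.4 × 8.713 = 29.62 years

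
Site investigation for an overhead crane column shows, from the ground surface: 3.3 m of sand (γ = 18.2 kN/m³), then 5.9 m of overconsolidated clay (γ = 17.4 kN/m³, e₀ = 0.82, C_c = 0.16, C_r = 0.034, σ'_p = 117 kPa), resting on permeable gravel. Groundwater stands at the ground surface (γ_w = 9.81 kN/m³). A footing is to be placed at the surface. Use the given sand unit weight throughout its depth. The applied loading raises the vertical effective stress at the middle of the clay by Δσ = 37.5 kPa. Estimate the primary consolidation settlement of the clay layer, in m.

Mid-depth of clay below the ground surface: z = 3.3 + 5.9/2 = 6.25 m.
Total vertical stress at mid-clay: σ_v = 18.2×3.3 + 17.4×2.95 = 111.39 kPa.
Pore pressure: u = 9.81×(6.25 − 0) = 61.312 kPa.
Initial effective stress: σ'_0 = σ_v − u = 111.39 − 61.312 = 50.078 kPa.
Final effective stress: σ'_f = 50.078 + 37.5 = 87.578 kPa.
σ'_f = 87.578 ≤ σ'_p = 117 kPa, so the clay remains overconsolidated and only the recompression index applies:
S_c = C_r·H/(1+e₀)·log₁₀(σ'_f/σ'_0) = 0.034×5.9/1.82×log₁₀(87.578/50.078)
    = 0.11022 × 0.24275 = 0.02676 m

S_c ≈ 0.0268 m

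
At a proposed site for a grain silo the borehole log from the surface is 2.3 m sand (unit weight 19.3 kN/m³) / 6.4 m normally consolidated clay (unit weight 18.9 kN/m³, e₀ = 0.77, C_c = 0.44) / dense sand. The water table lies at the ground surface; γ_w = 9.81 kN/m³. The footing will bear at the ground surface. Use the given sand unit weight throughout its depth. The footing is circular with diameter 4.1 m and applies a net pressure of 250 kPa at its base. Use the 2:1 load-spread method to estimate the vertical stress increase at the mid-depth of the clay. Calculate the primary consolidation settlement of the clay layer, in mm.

Mid-depth of clay below the ground surface: z = 2.3 + 6.4/2 = 5.5 m.
Total vertical stress at mid-clay: σ_v = 19.3×2.3 + 18.9×3.2 = 104.87 kPa.
Pore pressure: u = 9.81×(5.5 − 0) = 53.955 kPa.
Initial effective stress: σ'_0 = σ_v − u = 104.87 − 53.955 = 50.915 kPa.
Stress increase at mid-clay by the 2:1 spreading method:
Δσ ≈ qD²/(D+z)² = 250×4.1²/(4.1+5.5)² = 45.6 kPa
Final effective stress: σ'_f = σ'_0 + Δσ = 50.915 + 45.6 = 96.515 kPa.
Normally consolidated clay, so the full stress increment lies on the virgin compression line:
S_c = C_c·H/(1+e₀)·log₁₀(σ'_f/σ'_0) = 0.44×6.4/(1+0.77)×log₁₀(96.515/50.915)
    = 1.591 × 0.27775 = 0.4419 m

S_c ≈ 442 mm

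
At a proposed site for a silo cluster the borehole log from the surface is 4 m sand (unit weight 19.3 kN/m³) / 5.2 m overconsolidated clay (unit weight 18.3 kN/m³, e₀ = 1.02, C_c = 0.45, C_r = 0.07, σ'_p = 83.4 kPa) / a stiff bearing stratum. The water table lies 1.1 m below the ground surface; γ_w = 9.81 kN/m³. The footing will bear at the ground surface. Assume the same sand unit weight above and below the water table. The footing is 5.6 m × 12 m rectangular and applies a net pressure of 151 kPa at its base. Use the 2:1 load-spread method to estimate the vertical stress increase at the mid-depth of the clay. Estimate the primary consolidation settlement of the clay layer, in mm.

S_c ≈ 177 mm

Mid-depth of clay below the ground surface: z = 4 + 5.2/2 = 6.6 m.
Total vertical stress at mid-clay: σ_v = 19.3×4 + 18.3×2.6 = 124.78 kPa.
Pore pressure: u = 9.81×(6.6 − 1.1) = 53.955 kPa.
Initial effective stress: σ'_0 = σ_v − u = 124.78 − 53.955 = 70.825 kPa.
Stress increase at mid-clay by the 2:1 spreading method:
Δσ = qBL/((B+z)(L+z)) = 151×5.6×12/((5.6+6.6)(12+6.6)) = 44.717 kPa
Final effective stress: σ'_f = 70.825 + 44.717 = 115.54 kPa.
σ'_f = 115.54 > σ'_p = 83.4 kPa, so the stress path crosses the preconsolidation pressure — recompression up to σ'_p, then virgin compression beyond:
S_c = H/(1+e₀)·[C_r·log₁₀(σ'_p/σ'_0) + C_c·log₁₀(σ'_f/σ'_p)]
    = 5.2/2.02 × [0.07×log₁₀(83.4/70.825) + 0.45×log₁₀(115.54/83.4)]
    = 2.5743 × [0.0049686 + 0.063705] = 0.1768 m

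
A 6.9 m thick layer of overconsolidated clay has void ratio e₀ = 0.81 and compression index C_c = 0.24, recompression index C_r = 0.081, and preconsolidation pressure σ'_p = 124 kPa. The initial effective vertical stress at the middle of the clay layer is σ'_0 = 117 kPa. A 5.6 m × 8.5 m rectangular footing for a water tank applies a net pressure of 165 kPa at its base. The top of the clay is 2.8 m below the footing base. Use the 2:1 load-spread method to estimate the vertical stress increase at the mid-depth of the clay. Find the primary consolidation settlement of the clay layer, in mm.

S_c ≈ 114 mm

Mid-depth of clay below the footing base: z = 2.8 + 6.9/2 = 6.25 m.
Stress increase at mid-clay by the 2:1 spreading method:
Δσ = qBL/((B+z)(L+z)) = 165×5.6×8.5/((5.6+6.25)(8.5+6.25)) = 44.935 kPa
Final effective stress: σ'_f = 117 + 44.935 = 161.94 kPa.
σ'_f = 161.94 > σ'_p = 124 kPa, so the stress path crosses the preconsolidation pressure — recompression up to σ'_p, then virgin compression beyond:
S_c = H/(1+e₀)·[C_r·log₁₀(σ'_p/σ'_0) + C_c·log₁₀(σ'_f/σ'_p)]
    = 6.9/1.81 × [0.081×log₁₀(124/117) + 0.24×log₁₀(161.94/124)]
    = 3.8122 × [0.0020441 + 0.027824] = 0.1139 m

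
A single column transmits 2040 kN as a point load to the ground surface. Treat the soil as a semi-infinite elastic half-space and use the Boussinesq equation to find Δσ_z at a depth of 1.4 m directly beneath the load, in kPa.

Boussinesq vertical stress below a point load on an elastic half-space:
Δσ_z = 3P/(2πz²) · [1 + (r/z)²]^(−5/2)
r/z = 0/1.4 = 0; [1+(r/z)²]^(−5/2) = 1.
Δσ_z = 3×2040/(2π×1.4²) × 1 = 496.95 × 1 = 496.9 kPa

Δσ_z ≈ 497 kPa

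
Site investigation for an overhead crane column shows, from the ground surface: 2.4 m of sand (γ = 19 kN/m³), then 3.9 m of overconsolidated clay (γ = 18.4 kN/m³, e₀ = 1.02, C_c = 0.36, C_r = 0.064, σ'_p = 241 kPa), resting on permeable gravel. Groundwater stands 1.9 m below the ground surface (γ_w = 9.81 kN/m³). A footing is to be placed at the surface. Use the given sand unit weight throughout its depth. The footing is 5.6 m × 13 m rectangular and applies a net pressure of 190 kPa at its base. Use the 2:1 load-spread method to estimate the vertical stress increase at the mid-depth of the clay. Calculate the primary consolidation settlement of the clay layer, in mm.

S_c ≈ 46.9 mm

Mid-depth of clay below the ground surface: z = 2.4 + 3.9/2 = 4.35 m.
Total vertical stress at mid-clay: σ_v = 19×2.4 + 18.4×1.95 = 81.48 kPa.
Pore pressure: u = 9.81×(4.35 − 1.9) = 24.035 kPa.
Initial effective stress: σ'_0 = σ_v − u = 81.48 − 24.035 = 57.445 kPa.
Stress increase at mid-clay by the 2:1 spreading method:
Δσ = qBL/((B+z)(L+z)) = 190×5.6×13/((5.6+4.35)(13+4.35)) = 80.124 kPa
Final effective stress: σ'_f = 57.445 + 80.124 = 137.57 kPa.
σ'_f = 137.57 ≤ σ'_p = 241 kPa, so the clay remains overconsolidated and only the recompression index applies:
S_c = C_r·H/(1+e₀)·log₁₀(σ'_f/σ'_0) = 0.064×3.9/2.02×log₁₀(137.57/57.445)
    = 0.12356 × 0.37927 = 0.04686 m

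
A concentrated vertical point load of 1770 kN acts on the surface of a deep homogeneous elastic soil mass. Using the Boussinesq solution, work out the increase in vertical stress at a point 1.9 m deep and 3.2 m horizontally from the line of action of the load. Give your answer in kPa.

Boussinesq vertical stress below a point load on an elastic half-space:
Δσ_z = 3P/(2πz²) · [1 + (r/z)²]^(−5/2)
r/z = 3.2/1.9 = 1.6842; [1+(r/z)²]^(−5/2) = 0.034685.
Δσ_z = 3×1770/(2π×1.9²) × 0.034685 = 234.1 × 0.034685 = 8.12 kPa

Δσ_z ≈ 8.12 kPa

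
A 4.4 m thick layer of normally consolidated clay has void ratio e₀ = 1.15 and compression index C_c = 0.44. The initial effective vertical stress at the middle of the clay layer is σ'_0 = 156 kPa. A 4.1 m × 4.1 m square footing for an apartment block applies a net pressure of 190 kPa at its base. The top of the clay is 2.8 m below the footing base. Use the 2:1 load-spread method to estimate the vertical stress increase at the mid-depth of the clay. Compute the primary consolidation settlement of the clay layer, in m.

Mid-depth of clay below the footing base: z = 2.8 + 4.4/2 = 5 m.
Stress increase at mid-clay by the 2:1 spreading method:
Δσ = qBL/((B+z)(L+z)) = 190×4.1×4.1/((4.1+5)(4.1+5)) = 38.569 kPa
Final effective stress: σ'_f = σ'_0 + Δσ = 156 + 38.569 = 194.57 kPa.
Normally consolidated clay, so the full stress increment lies on the virgin compression line:
S_c = C_c·H/(1+e₀)·log₁₀(σ'_f/σ'_0) = 0.44×4.4/(1+1.15)×log₁₀(194.57/156)
    = 0.90047 × 0.095951 = 0.0864 m

S_c ≈ 0.0864 m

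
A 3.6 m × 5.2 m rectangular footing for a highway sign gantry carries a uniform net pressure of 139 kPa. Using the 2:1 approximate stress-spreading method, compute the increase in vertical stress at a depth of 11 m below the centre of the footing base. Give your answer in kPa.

By the 2:1 method the load spreads at 1 horizontal : 2 vertical, so at depth z the loaded area has grown by z in each plan dimension:
Δσ = qBL/((B+z)(L+z)) = 139×3.6×5.2/((3.6+11)(5.2+11)) = 11.002 kPa

Δσ_z ≈ 11 kPa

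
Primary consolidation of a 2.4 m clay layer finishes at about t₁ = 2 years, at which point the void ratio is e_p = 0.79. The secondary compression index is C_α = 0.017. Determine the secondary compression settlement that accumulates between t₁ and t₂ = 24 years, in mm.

Secondary compression: S_s = C_α·H/(1+e_p)·log₁₀(t₂/t₁)
S_s = 0.017×2.4/(1+0.79)×log₁₀(24/2)
    = 0.02279 × 1.079 = 0.0246 m

S_s ≈ 24.6 mm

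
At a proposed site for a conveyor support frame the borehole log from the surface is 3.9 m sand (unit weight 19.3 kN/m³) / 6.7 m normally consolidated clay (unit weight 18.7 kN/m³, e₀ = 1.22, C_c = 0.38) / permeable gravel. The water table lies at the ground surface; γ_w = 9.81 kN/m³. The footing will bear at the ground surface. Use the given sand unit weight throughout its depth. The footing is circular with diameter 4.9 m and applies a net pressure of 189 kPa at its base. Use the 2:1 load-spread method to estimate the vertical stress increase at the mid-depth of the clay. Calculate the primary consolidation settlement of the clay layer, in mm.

Mid-depth of clay below the ground surface: z = 3.9 + 6.7/2 = 7.25 m.
Total vertical stress at mid-clay: σ_v = 19.3×3.9 + 18.7×3.35 = 137.91 kPa.
Pore pressure: u = 9.81×(7.25 − 0) = 71.123 kPa.
Initial effective stress: σ'_0 = σ_v − u = 137.91 − 71.123 = 66.787 kPa.
Stress increase at mid-clay by the 2:1 spreading method:
Δσ ≈ qD²/(D+z)² = 189×4.9²/(4.9+7.25)² = 30.74 kPa
Final effective stress: σ'_f = σ'_0 + Δσ = 66.787 + 30.74 = 97.527 kPa.
Normally consolidated clay, so the full stress increment lies on the virgin compression line:
S_c = C_c·H/(1+e₀)·log₁₀(σ'_f/σ'_0) = 0.38×6.7/(1+1.22)×log₁₀(97.527/66.787)
    = 1.1468 × 0.16443 = 0.1886 m

S_c ≈ 189 mm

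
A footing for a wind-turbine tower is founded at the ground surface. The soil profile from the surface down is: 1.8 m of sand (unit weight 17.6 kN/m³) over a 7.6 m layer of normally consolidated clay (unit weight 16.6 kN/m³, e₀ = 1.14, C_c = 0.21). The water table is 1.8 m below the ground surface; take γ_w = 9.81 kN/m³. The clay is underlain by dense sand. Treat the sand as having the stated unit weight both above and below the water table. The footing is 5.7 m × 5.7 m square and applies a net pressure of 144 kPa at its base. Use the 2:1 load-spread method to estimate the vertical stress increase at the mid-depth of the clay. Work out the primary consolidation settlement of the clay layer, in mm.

S_c ≈ 160 mm

Mid-depth of clay below the ground surface: z = 1.8 + 7.6/2 = 5.6 m.
Total vertical stress at mid-clay: σ_v = 17.6×1.8 + 16.6×3.8 = 94.76 kPa.
Pore pressure: u = 9.81×(5.6 − 1.8) = 37.278 kPa.
Initial effective stress: σ'_0 = σ_v − u = 94.76 − 37.278 = 57.482 kPa.
Stress increase at mid-clay by the 2:1 spreading method:
Δσ = qBL/((B+z)(L+z)) = 144×5.7×5.7/((5.7+5.6)(5.7+5.6)) = 36.64 kPa
Final effective stress: σ'_f = σ'_0 + Δσ = 57.482 + 36.64 = 94.122 kPa.
Normally consolidated clay, so the full stress increment lies on the virgin compression line:
S_c = C_c·H/(1+e₀)·log₁₀(σ'_f/σ'_0) = 0.21×7.6/(1+1.14)×log₁₀(94.122/57.482)
    = 0.74579 × 0.21416 = 0.1597 m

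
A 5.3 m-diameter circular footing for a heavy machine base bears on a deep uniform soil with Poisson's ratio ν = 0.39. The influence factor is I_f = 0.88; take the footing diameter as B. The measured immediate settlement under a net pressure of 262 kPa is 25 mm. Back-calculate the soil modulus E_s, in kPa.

S_e = q·B·(1−ν²)/E_s · I_f  ⇒  E_s = q·B·(1−ν²)·I_f / S_e.
E_s = 262 × 5.3 × 0.8479 × 0.88 / 0.025 = 41440 kPa

E_s ≈ 41400 kPa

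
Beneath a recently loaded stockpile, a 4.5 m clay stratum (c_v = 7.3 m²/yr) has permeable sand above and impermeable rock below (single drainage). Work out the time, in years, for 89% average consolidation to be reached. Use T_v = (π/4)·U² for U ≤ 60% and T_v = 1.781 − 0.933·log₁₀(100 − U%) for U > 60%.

Drainage path length: H_d = H = 4.5 m (single drainage).
U > 60%: T_v = 1.781 − 0.933·log₁₀(100 − 89) = 0.80938.
t = T_v·H_d²/c_v = 0.80938×4.5²/7.3 = 2.245 years.

t ≈ 2.25 years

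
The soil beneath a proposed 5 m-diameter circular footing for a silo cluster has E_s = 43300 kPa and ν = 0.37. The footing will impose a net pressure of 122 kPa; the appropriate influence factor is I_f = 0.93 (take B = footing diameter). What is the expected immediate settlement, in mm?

S_e ≈ 11.3 mm

Immediate (elastic) settlement: S_e = q·B·(1−ν²)/E_s · I_f.
S_e = 122 × 5 × (1 − 0.37²) / 43300 × 0.93
    = 122 × 5 × 0.8631 / 43300 × 0.93
    = 0.01131 m = 11.31 mm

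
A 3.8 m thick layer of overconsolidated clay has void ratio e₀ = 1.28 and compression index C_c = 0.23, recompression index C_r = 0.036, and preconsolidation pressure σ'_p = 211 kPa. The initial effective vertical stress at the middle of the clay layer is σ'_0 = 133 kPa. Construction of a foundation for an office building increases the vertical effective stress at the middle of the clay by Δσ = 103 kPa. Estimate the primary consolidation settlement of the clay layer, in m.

S_c ≈ 0.0307 m

Final effective stress: σ'_f = 133 + 103 = 236 kPa.
σ'_f = 236 > σ'_p = 211 kPa, so the stress path crosses the preconsolidation pressure — recompression up to σ'_p, then virgin compression beyond:
S_c = H/(1+e₀)·[C_r·log₁₀(σ'_p/σ'_0) + C_c·log₁₀(σ'_f/σ'_p)]
    = 3.8/2.28 × [0.036×log₁₀(211/133) + 0.23×log₁₀(236/211)]
    = 1.6667 × [0.0072155 + 0.011185] = 0.03067 m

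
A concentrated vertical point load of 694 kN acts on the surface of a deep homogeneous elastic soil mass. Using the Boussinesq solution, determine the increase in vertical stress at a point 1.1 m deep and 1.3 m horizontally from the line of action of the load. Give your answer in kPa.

Δσ_z ≈ 30.8 kPa

Boussinesq vertical stress below a point load on an elastic half-space:
Δσ_z = 3P/(2πz²) · [1 + (r/z)²]^(−5/2)
r/z = 1.3/1.1 = 1.1818; [1+(r/z)²]^(−5/2) = 0.11245.
Δσ_z = 3×694/(2π×1.1²) × 0.11245 = 273.85 × 0.11245 = 30.79 kPa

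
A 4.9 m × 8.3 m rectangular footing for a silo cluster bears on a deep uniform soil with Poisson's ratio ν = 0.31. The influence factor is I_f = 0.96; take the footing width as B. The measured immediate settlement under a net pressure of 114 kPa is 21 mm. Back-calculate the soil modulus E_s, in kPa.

S_e = q·B·(1−ν²)/E_s · I_f  ⇒  E_s = q·B·(1−ν²)·I_f / S_e.
E_s = 114 × 4.9 × 0.9039 × 0.96 / 0.021 = 23080 kPa

E_s ≈ 23100 kPa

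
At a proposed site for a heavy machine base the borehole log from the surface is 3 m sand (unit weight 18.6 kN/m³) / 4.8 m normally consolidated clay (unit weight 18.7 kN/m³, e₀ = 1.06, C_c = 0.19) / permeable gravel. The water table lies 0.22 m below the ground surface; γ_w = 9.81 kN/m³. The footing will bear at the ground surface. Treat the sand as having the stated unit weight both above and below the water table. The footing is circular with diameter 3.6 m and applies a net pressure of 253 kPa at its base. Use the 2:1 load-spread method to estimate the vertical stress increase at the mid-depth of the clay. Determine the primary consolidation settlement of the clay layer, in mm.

Mid-depth of clay below the ground surface: z = 3 + 4.8/2 = 5.4 m.
Total vertical stress at mid-clay: σ_v = 18.6×3 + 18.7×2.4 = 100.68 kPa.
Pore pressure: u = 9.81×(5.4 − 0.22) = 50.816 kPa.
Initial effective stress: σ'_0 = σ_v − u = 100.68 − 50.816 = 49.864 kPa.
Stress increase at mid-clay by the 2:1 spreading method:
Δσ ≈ qD²/(D+z)² = 253×3.6²/(3.6+5.4)² = 40.48 kPa
Final effective stress: σ'_f = σ'_0 + Δσ = 49.864 + 40.48 = 90.344 kPa.
Normally consolidated clay, so the full stress increment lies on the virgin compression line:
S_c = C_c·H/(1+e₀)·log₁₀(σ'_f/σ'_0) = 0.19×4.8/(1+1.06)×log₁₀(90.344/49.864)
    = 0.44272 × 0.25811 = 0.1143 m

S_c ≈ 114 mm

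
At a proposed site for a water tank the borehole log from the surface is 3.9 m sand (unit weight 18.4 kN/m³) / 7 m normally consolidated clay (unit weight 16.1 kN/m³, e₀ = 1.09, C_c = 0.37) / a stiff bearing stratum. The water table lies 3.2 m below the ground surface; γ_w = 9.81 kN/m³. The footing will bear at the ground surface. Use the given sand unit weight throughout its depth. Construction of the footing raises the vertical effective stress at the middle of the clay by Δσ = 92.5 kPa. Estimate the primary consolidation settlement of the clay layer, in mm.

S_c ≈ 390 mm

Mid-depth of clay below the ground surface: z = 3.9 + 7/2 = 7.4 m.
Total vertical stress at mid-clay: σ_v = 18.4×3.9 + 16.1×3.5 = 128.11 kPa.
Pore pressure: u = 9.81×(7.4 − 3.2) = 41.202 kPa.
Initial effective stress: σ'_0 = σ_v − u = 128.11 − 41.202 = 86.908 kPa.
Final effective stress: σ'_f = σ'_0 + Δσ = 86.908 + 92.5 = 179.41 kPa.
Normally consolidated clay, so the full stress increment lies on the virgin compression line:
S_c = C_c·H/(1+e₀)·log₁₀(σ'_f/σ'_0) = 0.37×7/(1+1.09)×log₁₀(179.41/86.908)
    = 1.2392 × 0.31479 = 0.3901 m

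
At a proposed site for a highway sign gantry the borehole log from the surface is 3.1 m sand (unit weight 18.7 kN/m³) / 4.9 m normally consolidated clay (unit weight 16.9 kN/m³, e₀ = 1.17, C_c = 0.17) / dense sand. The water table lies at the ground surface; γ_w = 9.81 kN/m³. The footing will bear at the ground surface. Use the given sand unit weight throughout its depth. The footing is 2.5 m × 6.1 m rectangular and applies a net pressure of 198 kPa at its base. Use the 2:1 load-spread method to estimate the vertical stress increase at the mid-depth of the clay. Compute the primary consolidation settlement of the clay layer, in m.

Mid-depth of clay below the ground surface: z = 3.1 + 4.9/2 = 5.55 m.
Total vertical stress at mid-clay: σ_v = 18.7×3.1 + 16.9×2.45 = 99.375 kPa.
Pore pressure: u = 9.81×(5.55 − 0) = 54.446 kPa.
Initial effective stress: σ'_0 = σ_v − u = 99.375 − 54.446 = 44.929 kPa.
Stress increase at mid-clay by the 2:1 spreading method:
Δσ = qBL/((B+z)(L+z)) = 198×2.5×6.1/((2.5+5.55)(6.1+5.55)) = 32.197 kPa
Final effective stress: σ'_f = σ'_0 + Δσ = 44.929 + 32.197 = 77.126 kPa.
Normally consolidated clay, so the full stress increment lies on the virgin compression line:
S_c = C_c·H/(1+e₀)·log₁₀(σ'_f/σ'_0) = 0.17×4.9/(1+1.17)×log₁₀(77.126/44.929)
    = 0.38387 × 0.23467 = 0.09008 m

S_c ≈ 0.0901 m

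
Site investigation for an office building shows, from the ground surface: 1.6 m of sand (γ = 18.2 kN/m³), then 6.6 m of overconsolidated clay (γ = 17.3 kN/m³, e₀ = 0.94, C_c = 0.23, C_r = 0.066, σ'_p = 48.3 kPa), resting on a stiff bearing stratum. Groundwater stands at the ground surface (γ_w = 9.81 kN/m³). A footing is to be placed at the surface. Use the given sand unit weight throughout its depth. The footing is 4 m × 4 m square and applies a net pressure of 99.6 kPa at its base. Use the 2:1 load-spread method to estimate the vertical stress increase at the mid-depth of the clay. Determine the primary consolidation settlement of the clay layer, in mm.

Mid-depth of clay below the ground surface: z = 1.6 + 6.6/2 = 4.9 m.
Total vertical stress at mid-clay: σ_v = 18.2×1.6 + 17.3×3.3 = 86.21 kPa.
Pore pressure: u = 9.81×(4.9 − 0) = 48.069 kPa.
Initial effective stress: σ'_0 = σ_v − u = 86.21 − 48.069 = 38.141 kPa.
Stress increase at mid-clay by the 2:1 spreading method:
Δσ = qBL/((B+z)(L+z)) = 99.6×4×4/((4+4.9)(4+4.9)) = 20.119 kPa
Final effective stress: σ'_f = 38.141 + 20.119 = 58.26 kPa.
σ'_f = 58.26 > σ'_p = 48.3 kPa, so the stress path crosses the preconsolidation pressure — recompression up to σ'_p, then virgin compression beyond:
S_c = H/(1+e₀)·[C_r·log₁₀(σ'_p/σ'_0) + C_c·log₁₀(σ'_f/σ'_p)]
    = 6.6/1.94 × [0.066×log₁₀(48.3/38.141) + 0.23×log₁₀(58.26/48.3)]
    = 3.4021 × [0.0067686 + 0.018727] = 0.08674 m

S_c ≈ 86.7 mm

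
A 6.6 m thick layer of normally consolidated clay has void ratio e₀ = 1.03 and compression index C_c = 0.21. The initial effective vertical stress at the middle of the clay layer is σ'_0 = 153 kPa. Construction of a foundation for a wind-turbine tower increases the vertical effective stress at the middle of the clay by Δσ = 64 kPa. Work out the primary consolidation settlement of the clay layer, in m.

S_c ≈ 0.104 m

Final effective stress: σ'_f = σ'_0 + Δσ = 153 + 64 = 217 kPa.
Normally consolidated clay, so the full stress increment lies on the virgin compression line:
S_c = C_c·H/(1+e₀)·log₁₀(σ'_f/σ'_0) = 0.21×6.6/(1+1.03)×log₁₀(217/153)
    = 0.68276 × 0.15177 = 0.1036 m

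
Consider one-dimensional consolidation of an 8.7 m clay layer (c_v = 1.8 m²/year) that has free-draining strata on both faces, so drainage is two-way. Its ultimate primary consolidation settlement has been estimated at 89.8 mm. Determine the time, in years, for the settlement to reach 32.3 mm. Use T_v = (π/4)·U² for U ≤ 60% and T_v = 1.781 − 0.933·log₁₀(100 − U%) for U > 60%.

Drainage path length: H_d = H/2 = 4.35 m (double drainage).
U = S(t)/S_ult = 32.3/89.8 = 0.3597.
U ≤ 60%: T_v = (π/4)·U² = (π/4)×0.35969² = 0.10161.
t = T_v·H_d²/c_v = 0.10161×4.35²/1.8 = 1.068 years.

t ≈ 1.07 years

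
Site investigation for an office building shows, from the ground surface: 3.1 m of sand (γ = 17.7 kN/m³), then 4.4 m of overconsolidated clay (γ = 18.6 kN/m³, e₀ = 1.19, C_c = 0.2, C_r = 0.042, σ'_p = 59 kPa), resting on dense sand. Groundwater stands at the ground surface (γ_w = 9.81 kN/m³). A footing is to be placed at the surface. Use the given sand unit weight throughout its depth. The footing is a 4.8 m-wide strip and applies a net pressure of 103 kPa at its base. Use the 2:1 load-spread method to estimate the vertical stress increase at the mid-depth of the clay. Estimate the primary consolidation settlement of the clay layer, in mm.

Mid-depth of clay below the ground surface: z = 3.1 + 4.4/2 = 5.3 m.
Total vertical stress at mid-clay: σ_v = 17.7×3.1 + 18.6×2.2 = 95.79 kPa.
Pore pressure: u = 9.81×(5.3 − 0) = 51.993 kPa.
Initial effective stress: σ'_0 = σ_v − u = 95.79 − 51.993 = 43.797 kPa.
Stress increase at mid-clay by the 2:1 spreading method:
Δσ = qB/(B+z) = 103×4.8/(4.8+5.3) = 48.95 kPa
Final effective stress: σ'_f = 43.797 + 48.95 = 92.747 kPa.
σ'_f = 92.747 > σ'_p = 59 kPa, so the stress path crosses the preconsolidation pressure — recompression up to σ'_p, then virgin compression beyond:
S_c = H/(1+e₀)·[C_r·log₁₀(σ'_p/σ'_0) + C_c·log₁₀(σ'_f/σ'_p)]
    = 4.4/2.19 × [0.042×log₁₀(59/43.797) + 0.2×log₁₀(92.747/59)]
    = 2.0091 × [0.0054351 + 0.03929] = 0.08986 m

S_c ≈ 89.9 mm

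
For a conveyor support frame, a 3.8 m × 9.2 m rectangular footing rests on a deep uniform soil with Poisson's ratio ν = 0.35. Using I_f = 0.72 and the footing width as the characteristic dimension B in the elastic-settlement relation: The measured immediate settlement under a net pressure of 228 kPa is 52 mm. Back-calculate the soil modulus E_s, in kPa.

S_e = q·B·(1−ν²)/E_s · I_f  ⇒  E_s = q·B·(1−ν²)·I_f / S_e.
E_s = 228 × 3.8 × 0.8775 × 0.72 / 0.052 = 10530 kPa

E_s ≈ 10500 kPa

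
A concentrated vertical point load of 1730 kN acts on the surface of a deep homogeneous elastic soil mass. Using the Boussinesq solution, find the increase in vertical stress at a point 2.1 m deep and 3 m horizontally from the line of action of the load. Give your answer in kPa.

Δσ_z ≈ 11.6 kPa

Boussinesq vertical stress below a point load on an elastic half-space:
Δσ_z = 3P/(2πz²) · [1 + (r/z)²]^(−5/2)
r/z = 3/2.1 = 1.4286; [1+(r/z)²]^(−5/2) = 0.062019.
Δσ_z = 3×1730/(2π×2.1²) × 0.062019 = 187.3 × 0.062019 = 11.62 kPa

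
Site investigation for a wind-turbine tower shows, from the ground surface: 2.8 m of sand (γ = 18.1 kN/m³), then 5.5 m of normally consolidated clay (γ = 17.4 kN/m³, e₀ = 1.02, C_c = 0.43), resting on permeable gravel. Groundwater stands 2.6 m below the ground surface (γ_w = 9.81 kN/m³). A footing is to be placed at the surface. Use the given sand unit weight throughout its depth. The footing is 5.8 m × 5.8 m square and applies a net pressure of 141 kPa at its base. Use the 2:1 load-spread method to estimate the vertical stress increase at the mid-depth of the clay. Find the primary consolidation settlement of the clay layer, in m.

Mid-depth of clay below the ground surface: z = 2.8 + 5.5/2 = 5.55 m.
Total vertical stress at mid-clay: σ_v = 18.1×2.8 + 17.4×2.75 = 98.53 kPa.
Pore pressure: u = 9.81×(5.55 − 2.6) = 28.94 kPa.
Initial effective stress: σ'_0 = σ_v − u = 98.53 − 28.94 = 69.59 kPa.
Stress increase at mid-clay by the 2:1 spreading method:
Δσ = qBL/((B+z)(L+z)) = 141×5.8×5.8/((5.8+5.55)(5.8+5.55)) = 36.82 kPa
Final effective stress: σ'_f = σ'_0 + Δσ = 69.59 + 36.82 = 106.41 kPa.
Normally consolidated clay, so the full stress increment lies on the virgin compression line:
S_c = C_c·H/(1+e₀)·log₁₀(σ'_f/σ'_0) = 0.43×5.5/(1+1.02)×log₁₀(106.41/69.59)
    = 1.1708 × 0.18444 = 0.2159 m

S_c ≈ 0.216 m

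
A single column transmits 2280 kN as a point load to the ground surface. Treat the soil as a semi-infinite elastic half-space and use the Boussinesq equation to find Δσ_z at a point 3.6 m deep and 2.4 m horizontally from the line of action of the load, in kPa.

Boussinesq vertical stress below a point load on an elastic half-space:
Δσ_z = 3P/(2πz²) · [1 + (r/z)²]^(−5/2)
r/z = 2.4/3.6 = 0.66667; [1+(r/z)²]^(−5/2) = 0.39879.
Δσ_z = 3×2280/(2π×3.6²) × 0.39879 = 83.998 × 0.39879 = 33.5 kPa

Δσ_z ≈ 33.5 kPa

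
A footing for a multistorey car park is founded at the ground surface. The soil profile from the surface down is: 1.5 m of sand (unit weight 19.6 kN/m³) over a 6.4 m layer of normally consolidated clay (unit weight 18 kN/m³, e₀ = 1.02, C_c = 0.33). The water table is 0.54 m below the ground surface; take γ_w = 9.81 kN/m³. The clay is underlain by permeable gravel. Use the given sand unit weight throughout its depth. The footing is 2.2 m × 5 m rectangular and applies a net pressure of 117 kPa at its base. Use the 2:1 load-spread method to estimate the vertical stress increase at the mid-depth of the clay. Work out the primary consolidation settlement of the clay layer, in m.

S_c ≈ 0.158 m

Mid-depth of clay below the ground surface: z = 1.5 + 6.4/2 = 4.7 m.
Total vertical stress at mid-clay: σ_v = 19.6×1.5 + 18×3.2 = 87 kPa.
Pore pressure: u = 9.81×(4.7 − 0.54) = 40.81 kPa.
Initial effective stress: σ'_0 = σ_v − u = 87 − 40.81 = 46.19 kPa.
Stress increase at mid-clay by the 2:1 spreading method:
Δσ = qBL/((B+z)(L+z)) = 117×2.2×5/((2.2+4.7)(5+4.7)) = 19.229 kPa
Final effective stress: σ'_f = σ'_0 + Δσ = 46.19 + 19.229 = 65.419 kPa.
Normally consolidated clay, so the full stress increment lies on the virgin compression line:
S_c = C_c·H/(1+e₀)·log₁₀(σ'_f/σ'_0) = 0.33×6.4/(1+1.02)×log₁₀(65.419/46.19)
    = 1.0455 × 0.15116 = 0.158 m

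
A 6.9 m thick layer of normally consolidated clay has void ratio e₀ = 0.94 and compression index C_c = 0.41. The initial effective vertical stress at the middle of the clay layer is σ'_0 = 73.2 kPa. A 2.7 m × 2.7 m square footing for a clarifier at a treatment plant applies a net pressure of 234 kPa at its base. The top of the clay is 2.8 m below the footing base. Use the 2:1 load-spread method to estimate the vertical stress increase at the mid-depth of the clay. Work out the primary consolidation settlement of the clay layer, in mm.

Mid-depth of clay below the footing base: z = 2.8 + 6.9/2 = 6.25 m.
Stress increase at mid-clay by the 2:1 spreading method:
Δσ = qBL/((B+z)(L+z)) = 234×2.7×2.7/((2.7+6.25)(2.7+6.25)) = 21.296 kPa
Final effective stress: σ'_f = σ'_0 + Δσ = 73.2 + 21.296 = 94.496 kPa.
Normally consolidated clay, so the full stress increment lies on the virgin compression line:
S_c = C_c·H/(1+e₀)·log₁₀(σ'_f/σ'_0) = 0.41×6.9/(1+0.94)×log₁₀(94.496/73.2)
    = 1.4582 × 0.1109 = 0.1617 m

S_c ≈ 162 mm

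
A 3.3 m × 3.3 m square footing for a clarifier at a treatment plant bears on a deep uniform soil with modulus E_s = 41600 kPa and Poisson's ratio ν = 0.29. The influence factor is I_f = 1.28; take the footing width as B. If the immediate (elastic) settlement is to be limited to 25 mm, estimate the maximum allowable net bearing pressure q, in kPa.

q ≈ 269 kPa

S_e = q·B·(1−ν²)/E_s · I_f  ⇒  q = S_e·E_s / (B·(1−ν²)·I_f).
q = 0.025 × 41600 / (3.3 × 0.9159 × 1.28) = 268.8 kPa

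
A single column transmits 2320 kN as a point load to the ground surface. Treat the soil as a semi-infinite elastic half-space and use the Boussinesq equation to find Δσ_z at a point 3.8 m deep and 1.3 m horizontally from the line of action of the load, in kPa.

Δσ_z ≈ 58.2 kPa

Boussinesq vertical stress below a point load on an elastic half-space:
Δσ_z = 3P/(2πz²) · [1 + (r/z)²]^(−5/2)
r/z = 1.3/3.8 = 0.34211; [1+(r/z)²]^(−5/2) = 0.75828.
Δσ_z = 3×2320/(2π×3.8²) × 0.75828 = 76.712 × 0.75828 = 58.17 kPa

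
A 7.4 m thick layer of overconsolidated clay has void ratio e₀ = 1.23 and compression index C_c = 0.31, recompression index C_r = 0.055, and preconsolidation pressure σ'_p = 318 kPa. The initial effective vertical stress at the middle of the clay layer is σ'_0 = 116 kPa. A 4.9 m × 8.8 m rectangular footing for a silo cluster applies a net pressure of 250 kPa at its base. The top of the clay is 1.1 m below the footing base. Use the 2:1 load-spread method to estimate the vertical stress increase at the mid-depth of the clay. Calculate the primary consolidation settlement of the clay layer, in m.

S_c ≈ 0.0423 m

Mid-depth of clay below the footing base: z = 1.1 + 7.4/2 = 4.8 m.
Stress increase at mid-clay by the 2:1 spreading method:
Δσ = qBL/((B+z)(L+z)) = 250×4.9×8.8/((4.9+4.8)(8.8+4.8)) = 81.716 kPa
Final effective stress: σ'_f = 116 + 81.716 = 197.72 kPa.
σ'_f = 197.72 ≤ σ'_p = 318 kPa, so the clay remains overconsolidated and only the recompression index applies:
S_c = C_r·H/(1+e₀)·log₁₀(σ'_f/σ'_0) = 0.055×7.4/2.23×log₁₀(197.72/116)
    = 0.18251 × 0.23159 = 0.04227 m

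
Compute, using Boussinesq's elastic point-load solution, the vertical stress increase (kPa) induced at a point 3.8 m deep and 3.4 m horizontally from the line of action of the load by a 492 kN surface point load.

Boussinesq vertical stress below a point load on an elastic half-space:
Δσ_z = 3P/(2πz²) · [1 + (r/z)²]^(−5/2)
r/z = 3.4/3.8 = 0.89474; [1+(r/z)²]^(−5/2) = 0.22987.
Δσ_z = 3×492/(2π×3.8²) × 0.22987 = 16.268 × 0.22987 = 3.74 kPa

Δσ_z ≈ 3.74 kPa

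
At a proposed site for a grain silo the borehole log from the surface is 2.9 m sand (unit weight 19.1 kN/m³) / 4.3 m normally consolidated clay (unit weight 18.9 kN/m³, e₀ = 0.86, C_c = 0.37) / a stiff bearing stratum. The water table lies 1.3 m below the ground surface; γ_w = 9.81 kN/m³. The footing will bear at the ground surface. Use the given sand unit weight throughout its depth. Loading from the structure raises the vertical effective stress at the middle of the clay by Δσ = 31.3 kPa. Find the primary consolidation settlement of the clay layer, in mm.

Mid-depth of clay below the ground surface: z = 2.9 + 4.3/2 = 5.05 m.
Total vertical stress at mid-clay: σ_v = 19.1×2.9 + 18.9×2.15 = 96.025 kPa.
Pore pressure: u = 9.81×(5.05 − 1.3) = 36.788 kPa.
Initial effective stress: σ'_0 = σ_v − u = 96.025 − 36.788 = 59.237 kPa.
Final effective stress: σ'_f = σ'_0 + Δσ = 59.237 + 31.3 = 90.537 kPa.
Normally consolidated clay, so the full stress increment lies on the virgin compression line:
S_c = C_c·H/(1+e₀)·log₁₀(σ'_f/σ'_0) = 0.37×4.3/(1+0.86)×log₁₀(90.537/59.237)
    = 0.85538 × 0.18423 = 0.1576 m

S_c ≈ 158 mm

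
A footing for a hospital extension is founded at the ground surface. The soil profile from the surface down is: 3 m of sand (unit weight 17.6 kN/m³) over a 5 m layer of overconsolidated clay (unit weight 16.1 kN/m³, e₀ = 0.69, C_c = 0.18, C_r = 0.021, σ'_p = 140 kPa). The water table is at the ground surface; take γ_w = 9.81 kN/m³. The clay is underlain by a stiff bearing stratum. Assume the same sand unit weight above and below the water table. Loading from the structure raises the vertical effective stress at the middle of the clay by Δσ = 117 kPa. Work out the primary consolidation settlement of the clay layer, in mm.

Mid-depth of clay below the ground surface: z = 3 + 5/2 = 5.5 m.
Total vertical stress at mid-clay: σ_v = 17.6×3 + 16.1×2.5 = 93.05 kPa.
Pore pressure: u = 9.81×(5.5 − 0) = 53.955 kPa.
Initial effective stress: σ'_0 = σ_v − u = 93.05 − 53.955 = 39.095 kPa.
Final effective stress: σ'_f = 39.095 + 117 = 156.09 kPa.
σ'_f = 156.09 > σ'_p = 140 kPa, so the stress path crosses the preconsolidation pressure — recompression up to σ'_p, then virgin compression beyond:
S_c = H/(1+e₀)·[C_r·log₁₀(σ'_p/σ'_0) + C_c·log₁₀(σ'_f/σ'_p)]
    = 5/1.69 × [0.021×log₁₀(140/39.095) + 0.18×log₁₀(156.09/140)]
    = 2.9586 × [0.011634 + 0.0085045] = 0.05958 m

S_c ≈ 59.6 mm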